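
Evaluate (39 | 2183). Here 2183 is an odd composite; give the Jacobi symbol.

1

Reciprocity: 39 ≡ 3 and 2183 ≡ 3 (mod 4), so (39/2183) = −(2183/39).
Reduce top mod 39: now compute (38/39).
Pull out 2: since 39 ≡ 7 (mod 8), (2/39) = +1.
Reciprocity: 19 ≡ 3 and 39 ≡ 3 (mod 4), so (19/39) = −(39/19).
Reduce top mod 19: now compute (1/19).
Reached (1/19) = 1. Collecting the sign flips along the way, the symbol is +1.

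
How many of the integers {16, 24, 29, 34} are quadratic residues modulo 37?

(16/37) = +1 → QR.
(24/37) = -1 → non-residue.
(29/37) = -1 → non-residue.
(34/37) = +1 → QR.
Total quadratic residues among the 4: 2.

2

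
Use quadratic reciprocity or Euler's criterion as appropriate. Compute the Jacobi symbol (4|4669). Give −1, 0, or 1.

Pull out 2^2: since 4669 ≡ 5 (mod 8), (2/4669) = -1, so (2/4669)^2 = +1.
Reached (1/4669) = 1. Collecting the sign flips along the way, the symbol is +1.

1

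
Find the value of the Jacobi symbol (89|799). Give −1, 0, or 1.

Reciprocity: 89 ≡ 1 and 799 ≡ 3 (mod 4), so (89/799) = +(799/89).
Reduce top mod 89: now compute (87/89).
Reciprocity: 87 ≡ 3 and 89 ≡ 1 (mod 4), so (87/89) = +(89/87).
Reduce top mod 87: now compute (2/87).
Pull out 2: since 87 ≡ 7 (mod 8), (2/87) = +1.
Reached (1/87) = 1. Collecting the sign flips along the way, the symbol is +1.

1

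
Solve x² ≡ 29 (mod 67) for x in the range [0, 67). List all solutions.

30, 37

Since 67 ≡ 3 (mod 4), a square root of 29 is 29^((67+1)/4) = 29^17 mod 67.
Repeated squaring: 29^2≡37, 29^4≡29, 29^8≡37, 29^16≡29 (mod 67).
29^17 = 29^(16+1) ≡ 37 (mod 67).
Check: 37² = 1369 ≡ 29 (mod 67). The two roots are 30 and 37.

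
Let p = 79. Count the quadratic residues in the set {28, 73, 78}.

(28/79) = -1 → non-residue.
(73/79) = +1 → QR.
(78/79) = -1 → non-residue.
Total quadratic residues among the 3: 1.

1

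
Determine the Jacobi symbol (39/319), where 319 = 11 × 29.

1

Reciprocity: 39 ≡ 3 and 319 ≡ 3 (mod 4), so (39/319) = −(319/39).
Reduce top mod 39: now compute (7/39).
Reciprocity: 7 ≡ 3 and 39 ≡ 3 (mod 4), so (7/39) = −(39/7).
Reduce top mod 7: now compute (4/7).
Pull out 2^2: since 7 ≡ 7 (mod 8), (2/7) = +1, so (2/7)^2 = +1.
Reached (1/7) = 1. Collecting the sign flips along the way, the symbol is +1.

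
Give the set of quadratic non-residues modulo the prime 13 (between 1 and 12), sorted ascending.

2,5,6,7,8,11

Square k = 1,…,6 (k and 13−k give the same square):
1²=1, 2²=4, 3²=9, 4²≡3, 5²≡12, 6²≡10 (mod 13).
The residues are {1, 3, 4, 9, 10, 12}; the non-residues are the remaining 6 nonzero classes.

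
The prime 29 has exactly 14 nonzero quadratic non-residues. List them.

2,3,8,10,11,12,14,15,17,18,19,21,26,27

Square k = 1,…,14 (k and 29−k give the same square):
1²=1, 2²=4, 3²=9, 4²=16, 5²=25, 6²≡7, 7²≡20, 8²≡6, 9²≡23, 10²≡13, 11²≡5, 12²≡28, 13²≡24, 14²≡22 (mod 29).
The residues are {1, 4, 5, 6, 7, 9, 13, 16, 20, 22, 23, 24, 25, 28}; the non-residues are the remaining 14 nonzero classes.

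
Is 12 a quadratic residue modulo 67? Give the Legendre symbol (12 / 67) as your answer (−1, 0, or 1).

Pull out 2^2: since 67 ≡ 3 (mod 8), (2/67) = -1, so (2/67)^2 = +1.
Reciprocity: 3 ≡ 3 and 67 ≡ 3 (mod 4), so (3/67) = −(67/3).
Reduce top mod 3: now compute (1/3).
Reached (1/3) = 1. Collecting the sign flips along the way, the symbol is -1.

-1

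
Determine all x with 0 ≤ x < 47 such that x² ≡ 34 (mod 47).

Since 47 ≡ 3 (mod 4), a square root of 34 is 34^((47+1)/4) = 34^12 mod 47.
Repeated squaring: 34^2≡28, 34^4≡32, 34^8≡37 (mod 47).
34^12 = 34^(8+4) ≡ 9 (mod 47).
Check: 9² = 81 ≡ 34 (mod 47). The two roots are 9 and 38.

9, 38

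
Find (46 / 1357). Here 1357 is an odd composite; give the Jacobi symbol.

Pull out 2: since 1357 ≡ 5 (mod 8), (2/1357) = -1.
Reciprocity: 23 ≡ 3 and 1357 ≡ 1 (mod 4), so (23/1357) = +(1357/23).
Reduce top mod 23: now compute (0/23).
Top reduces to 0: gcd > 1, so the symbol is 0.

0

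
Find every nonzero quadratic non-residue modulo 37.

Square k = 1,…,18 (k and 37−k give the same square):
1²=1, 2²=4, 3²=9, 4²=16, 5²=25, 6²=36, 7²≡12, 8²≡27, 9²≡7, 10²≡26, 11²≡10, 12²≡33, 13²≡21, 14²≡11, 15²≡3, 16²≡34, 17²≡30, 18²≡28 (mod 37).
The residues are {1, 3, 4, 7, 9, 10, 11, 12, 16, 21, 25, 26, 27, 28, 30, 33, 34, 36}; the non-residues are the remaining 18 nonzero classes.

2, 5, 6, 8, 13, 14, 15, 17, 18, 19, 20, 22, 23, 24, 29, 31, 32, 35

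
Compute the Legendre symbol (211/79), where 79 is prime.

-1

Euler's criterion: (211/79) ≡ 53^39 (mod 79).
53^2 ≡ 44 (mod 79)
53^4 ≡ 40 (mod 79)
53^8 ≡ 20 (mod 79)
53^16 ≡ 5 (mod 79)
53^32 ≡ 25 (mod 79)
53^39 = 53^(32+4+2+1) ≡ 78 (mod 79).
Result is 78 ≡ −1, so (211/79) = −1.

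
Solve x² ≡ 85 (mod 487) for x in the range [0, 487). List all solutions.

77, 410

Since 487 ≡ 3 (mod 4), a square root of 85 is 85^((487+1)/4) = 85^122 mod 487.
Repeated squaring: 85^2≡407, 85^4≡69, 85^8≡378, 85^16≡193, 85^32≡237, 85^64≡164 (mod 487).
85^122 = 85^(64+32+16+8+2) ≡ 77 (mod 487).
Check: 77² = 5929 ≡ 85 (mod 487). The two roots are 77 and 410.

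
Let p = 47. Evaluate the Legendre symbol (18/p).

1

Pull out 2: since 47 ≡ 7 (mod 8), (2/47) = +1.
Reciprocity: 9 ≡ 1 and 47 ≡ 3 (mod 4), so (9/47) = +(47/9).
Reduce top mod 9: now compute (2/9).
Pull out 2: since 9 ≡ 1 (mod 8), (2/9) = +1.
Reached (1/9) = 1. Collecting the sign flips along the way, the symbol is +1.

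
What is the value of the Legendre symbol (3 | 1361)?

Reciprocity: 3 ≡ 3 and 1361 ≡ 1 (mod 4), so (3/1361) = +(1361/3).
Reduce top mod 3: now compute (2/3).
Pull out 2: since 3 ≡ 3 (mod 8), (2/3) = -1.
Reached (1/3) = 1. Collecting the sign flips along the way, the symbol is -1.

-1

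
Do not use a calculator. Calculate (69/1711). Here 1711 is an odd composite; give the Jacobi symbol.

1

Reciprocity: 69 ≡ 1 and 1711 ≡ 3 (mod 4), so (69/1711) = +(1711/69).
Reduce top mod 69: now compute (55/69).
Reciprocity: 55 ≡ 3 and 69 ≡ 1 (mod 4), so (55/69) = +(69/55).
Reduce top mod 55: now compute (14/55).
Pull out 2: since 55 ≡ 7 (mod 8), (2/55) = +1.
Reciprocity: 7 ≡ 3 and 55 ≡ 3 (mod 4), so (7/55) = −(55/7).
Reduce top mod 7: now compute (6/7).
Pull out 2: since 7 ≡ 7 (mod 8), (2/7) = +1.
Reciprocity: 3 ≡ 3 and 7 ≡ 3 (mod 4), so (3/7) = −(7/3).
Reduce top mod 3: now compute (1/3).
Reached (1/3) = 1. Collecting the sign flips along the way, the symbol is +1.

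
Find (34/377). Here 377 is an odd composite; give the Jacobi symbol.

Pull out 2: since 377 ≡ 1 (mod 8), (2/377) = +1.
Reciprocity: 17 ≡ 1 and 377 ≡ 1 (mod 4), so (17/377) = +(377/17).
Reduce top mod 17: now compute (3/17).
Reciprocity: 3 ≡ 3 and 17 ≡ 1 (mod 4), so (3/17) = +(17/3).
Reduce top mod 3: now compute (2/3).
Pull out 2: since 3 ≡ 3 (mod 8), (2/3) = -1.
Reached (1/3) = 1. Collecting the sign flips along the way, the symbol is -1.

-1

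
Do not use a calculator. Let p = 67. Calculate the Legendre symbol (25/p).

1

Euler's criterion: (25/67) ≡ 25^33 (mod 67).
25^2 ≡ 22 (mod 67)
25^4 ≡ 15 (mod 67)
25^8 ≡ 24 (mod 67)
25^16 ≡ 40 (mod 67)
25^32 ≡ 59 (mod 67)
25^33 = 25^(32+1) ≡ 1 (mod 67).
Result is 1, so (25/67) = 1.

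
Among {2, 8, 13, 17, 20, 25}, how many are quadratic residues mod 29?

(2/29) = -1 → non-residue.
(8/29) = -1 → non-residue.
(13/29) = +1 → QR.
(17/29) = -1 → non-residue.
(20/29) = +1 → QR.
(25/29) = +1 → QR.
Total quadratic residues among the 6: 3.

3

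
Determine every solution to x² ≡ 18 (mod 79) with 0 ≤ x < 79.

27, 52

Since 79 ≡ 3 (mod 4), a square root of 18 is 18^((79+1)/4) = 18^20 mod 79.
Repeated squaring: 18^2≡8, 18^4≡64, 18^8≡67, 18^16≡65 (mod 79).
18^20 = 18^(16+4) ≡ 52 (mod 79).
Check: 52² = 2704 ≡ 18 (mod 79). The two roots are 27 and 52.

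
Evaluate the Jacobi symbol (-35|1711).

-1

First reduce: -35 ≡ 1676 (mod 1711).
Pull out 2^2: since 1711 ≡ 7 (mod 8), (2/1711) = +1, so (2/1711)^2 = +1.
Reciprocity: 419 ≡ 3 and 1711 ≡ 3 (mod 4), so (419/1711) = −(1711/419).
Reduce top mod 419: now compute (35/419).
Reciprocity: 35 ≡ 3 and 419 ≡ 3 (mod 4), so (35/419) = −(419/35).
Reduce top mod 35: now compute (34/35).
Pull out 2: since 35 ≡ 3 (mod 8), (2/35) = -1.
Reciprocity: 17 ≡ 1 and 35 ≡ 3 (mod 4), so (17/35) = +(35/17).
Reduce top mod 17: now compute (1/17).
Reached (1/17) = 1. Collecting the sign flips along the way, the symbol is -1.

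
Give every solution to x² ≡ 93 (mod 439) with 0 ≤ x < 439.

Since 439 ≡ 3 (mod 4), a square root of 93 is 93^((439+1)/4) = 93^110 mod 439.
Repeated squaring: 93^2≡308, 93^4≡40, 93^8≡283, 93^16≡191, 93^32≡44, 93^64≡180 (mod 439).
93^110 = 93^(64+32+8+4+2) ≡ 396 (mod 439).
Check: 396² = 156816 ≡ 93 (mod 439). The two roots are 43 and 396.

43, 396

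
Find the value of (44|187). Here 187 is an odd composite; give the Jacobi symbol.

0

Pull out 2^2: since 187 ≡ 3 (mod 8), (2/187) = -1, so (2/187)^2 = +1.
Reciprocity: 11 ≡ 3 and 187 ≡ 3 (mod 4), so (11/187) = −(187/11).
Reduce top mod 11: now compute (0/11).
Top reduces to 0: gcd > 1, so the symbol is 0.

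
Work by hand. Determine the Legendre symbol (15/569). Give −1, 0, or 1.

-1

Euler's criterion: (15/569) ≡ 15^284 (mod 569).
15^2 ≡ 225 (mod 569)
15^4 ≡ 553 (mod 569)
15^8 ≡ 256 (mod 569)
15^16 ≡ 101 (mod 569)
15^32 ≡ 528 (mod 569)
15^64 ≡ 543 (mod 569)
15^128 ≡ 107 (mod 569)
15^256 ≡ 69 (mod 569)
15^284 = 15^(256+16+8+4) ≡ 568 (mod 569).
Result is 568 ≡ −1, so (15/569) = −1.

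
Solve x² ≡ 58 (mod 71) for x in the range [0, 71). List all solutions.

22, 49

Since 71 ≡ 3 (mod 4), a square root of 58 is 58^((71+1)/4) = 58^18 mod 71.
Repeated squaring: 58^2≡27, 58^4≡19, 58^8≡6, 58^16≡36 (mod 71).
58^18 = 58^(16+2) ≡ 49 (mod 71).
Check: 49² = 2401 ≡ 58 (mod 71). The two roots are 22 and 49.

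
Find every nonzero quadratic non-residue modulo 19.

2,3,8,10,12,13,14,15,18

Square k = 1,…,9 (k and 19−k give the same square):
1²=1, 2²=4, 3²=9, 4²=16, 5²≡6, 6²≡17, 7²≡11, 8²≡7, 9²≡5 (mod 19).
The residues are {1, 4, 5, 6, 7, 9, 11, 16, 17}; the non-residues are the remaining 9 nonzero classes.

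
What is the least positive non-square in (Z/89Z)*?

3

(2/89) = +1, so 2 is a residue.
(3/89) = −1, so 3 is the smallest positive non-residue mod 89.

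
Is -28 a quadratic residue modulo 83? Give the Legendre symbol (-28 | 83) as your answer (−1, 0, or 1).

-1

Euler's criterion: (-28/83) ≡ 55^41 (mod 83).
55^2 ≡ 37 (mod 83)
55^4 ≡ 41 (mod 83)
55^8 ≡ 21 (mod 83)
55^16 ≡ 26 (mod 83)
55^32 ≡ 12 (mod 83)
55^41 = 55^(32+8+1) ≡ 82 (mod 83).
Result is 82 ≡ −1, so (-28/83) = −1.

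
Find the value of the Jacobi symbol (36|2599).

Pull out 2^2: since 2599 ≡ 7 (mod 8), (2/2599) = +1, so (2/2599)^2 = +1.
Reciprocity: 9 ≡ 1 and 2599 ≡ 3 (mod 4), so (9/2599) = +(2599/9).
Reduce top mod 9: now compute (7/9).
Reciprocity: 7 ≡ 3 and 9 ≡ 1 (mod 4), so (7/9) = +(9/7).
Reduce top mod 7: now compute (2/7).
Pull out 2: since 7 ≡ 7 (mod 8), (2/7) = +1.
Reached (1/7) = 1. Collecting the sign flips along the way, the symbol is +1.

1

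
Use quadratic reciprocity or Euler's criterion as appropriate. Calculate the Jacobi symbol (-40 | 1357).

First reduce: -40 ≡ 1317 (mod 1357).
Reciprocity: 1317 ≡ 1 and 1357 ≡ 1 (mod 4), so (1317/1357) = +(1357/1317).
Reduce top mod 1317: now compute (40/1317).
Pull out 2^3: since 1317 ≡ 5 (mod 8), (2/1317) = -1, so (2/1317)^3 = -1.
Reciprocity: 5 ≡ 1 and 1317 ≡ 1 (mod 4), so (5/1317) = +(1317/5).
Reduce top mod 5: now compute (2/5).
Pull out 2: since 5 ≡ 5 (mod 8), (2/5) = -1.
Reached (1/5) = 1. Collecting the sign flips along the way, the symbol is +1.

1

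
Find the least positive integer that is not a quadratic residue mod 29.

(2/29) = −1, so 2 is the smallest positive non-residue mod 29.

2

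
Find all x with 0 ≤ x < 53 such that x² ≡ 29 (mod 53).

20, 33

53 ≡ 1 (mod 4), so we find a root by search.
Trying successive values, 20² = 400 ≡ 29 (mod 53). The other root is 53 − 20 = 33.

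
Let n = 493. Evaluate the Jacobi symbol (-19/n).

First reduce: -19 ≡ 474 (mod 493).
Pull out 2: since 493 ≡ 5 (mod 8), (2/493) = -1.
Reciprocity: 237 ≡ 1 and 493 ≡ 1 (mod 4), so (237/493) = +(493/237).
Reduce top mod 237: now compute (19/237).
Reciprocity: 19 ≡ 3 and 237 ≡ 1 (mod 4), so (19/237) = +(237/19).
Reduce top mod 19: now compute (9/19).
Reciprocity: 9 ≡ 1 and 19 ≡ 3 (mod 4), so (9/19) = +(19/9).
Reduce top mod 9: now compute (1/9).
Reached (1/9) = 1. Collecting the sign flips along the way, the symbol is -1.

-1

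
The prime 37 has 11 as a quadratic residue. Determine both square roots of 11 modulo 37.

14, 23

37 ≡ 1 (mod 4), so we find a root by search.
Trying successive values, 14² = 196 ≡ 11 (mod 37). The other root is 37 − 14 = 23.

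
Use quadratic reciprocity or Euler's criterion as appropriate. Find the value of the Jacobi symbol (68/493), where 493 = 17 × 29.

0

Pull out 2^2: since 493 ≡ 5 (mod 8), (2/493) = -1, so (2/493)^2 = +1.
Reciprocity: 17 ≡ 1 and 493 ≡ 1 (mod 4), so (17/493) = +(493/17).
Reduce top mod 17: now compute (0/17).
Top reduces to 0: gcd > 1, so the symbol is 0.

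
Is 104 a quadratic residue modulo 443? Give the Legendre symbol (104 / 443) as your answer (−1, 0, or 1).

-1

Pull out 2^3: since 443 ≡ 3 (mod 8), (2/443) = -1, so (2/443)^3 = -1.
Reciprocity: 13 ≡ 1 and 443 ≡ 3 (mod 4), so (13/443) = +(443/13).
Reduce top mod 13: now compute (1/13).
Reached (1/13) = 1. Collecting the sign flips along the way, the symbol is -1.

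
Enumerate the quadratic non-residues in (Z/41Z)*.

Square k = 1,…,20 (k and 41−k give the same square):
1²=1, 2²=4, 3²=9, 4²=16, 5²=25, 6²=36, 7²≡8, 8²≡23, 9²≡40, 10²≡18, 11²≡39, 12²≡21, 13²≡5, 14²≡32, 15²≡20, 16²≡10, 17²≡2, 18²≡37, 19²≡33, 20²≡31 (mod 41).
The residues are {1, 2, 4, 5, 8, 9, 10, 16, 18, 20, 21, 23, 25, 31, 32, 33, 36, 37, 39, 40}; the non-residues are the remaining 20 nonzero classes.

3,6,7,11,12,13,14,15,17,19,22,24,26,27,28,29,30,34,35,38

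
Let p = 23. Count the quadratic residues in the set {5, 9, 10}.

(5/23) = -1 → non-residue.
(9/23) = +1 → QR.
(10/23) = -1 → non-residue.
Total quadratic residues among the 3: 1.

1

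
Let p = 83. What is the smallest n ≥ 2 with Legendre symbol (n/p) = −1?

(2/83) = −1, so 2 is the smallest positive non-residue mod 83.

2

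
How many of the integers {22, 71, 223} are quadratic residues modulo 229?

1

(22/229) = -1 → non-residue.
(71/229) = +1 → QR.
(223/229) = -1 → non-residue.
Total quadratic residues among the 3: 1.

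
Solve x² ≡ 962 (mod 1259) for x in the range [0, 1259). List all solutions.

Since 1259 ≡ 3 (mod 4), a square root of 962 is 962^((1259+1)/4) = 962^315 mod 1259.
Repeated squaring: 962^2≡79, 962^4≡1205, 962^8≡398, 962^16≡1029, 962^32≡22, 962^64≡484, 962^128≡82, 962^256≡429 (mod 1259).
962^315 = 962^(256+32+16+8+2+1) ≡ 272 (mod 1259).
Check: 272² = 73984 ≡ 962 (mod 1259). The two roots are 272 and 987.

272, 987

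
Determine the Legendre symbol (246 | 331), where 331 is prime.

-1

Pull out 2: since 331 ≡ 3 (mod 8), (2/331) = -1.
Reciprocity: 123 ≡ 3 and 331 ≡ 3 (mod 4), so (123/331) = −(331/123).
Reduce top mod 123: now compute (85/123).
Reciprocity: 85 ≡ 1 and 123 ≡ 3 (mod 4), so (85/123) = +(123/85).
Reduce top mod 85: now compute (38/85).
Pull out 2: since 85 ≡ 5 (mod 8), (2/85) = -1.
Reciprocity: 19 ≡ 3 and 85 ≡ 1 (mod 4), so (19/85) = +(85/19).
Reduce top mod 19: now compute (9/19).
Reciprocity: 9 ≡ 1 and 19 ≡ 3 (mod 4), so (9/19) = +(19/9).
Reduce top mod 9: now compute (1/9).
Reached (1/9) = 1. Collecting the sign flips along the way, the symbol is -1.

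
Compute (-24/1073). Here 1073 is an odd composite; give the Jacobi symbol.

-1

First reduce: -24 ≡ 1049 (mod 1073).
Reciprocity: 1049 ≡ 1 and 1073 ≡ 1 (mod 4), so (1049/1073) = +(1073/1049).
Reduce top mod 1049: now compute (24/1049).
Pull out 2^3: since 1049 ≡ 1 (mod 8), (2/1049) = +1, so (2/1049)^3 = +1.
Reciprocity: 3 ≡ 3 and 1049 ≡ 1 (mod 4), so (3/1049) = +(1049/3).
Reduce top mod 3: now compute (2/3).
Pull out 2: since 3 ≡ 3 (mod 8), (2/3) = -1.
Reached (1/3) = 1. Collecting the sign flips along the way, the symbol is -1.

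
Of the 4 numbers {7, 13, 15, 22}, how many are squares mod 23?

1

(7/23) = -1 → non-residue.
(13/23) = +1 → QR.
(15/23) = -1 → non-residue.
(22/23) = -1 → non-residue.
Total quadratic residues among the 4: 1.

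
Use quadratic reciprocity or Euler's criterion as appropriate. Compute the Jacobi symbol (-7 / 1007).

First reduce: -7 ≡ 1000 (mod 1007).
Pull out 2^3: since 1007 ≡ 7 (mod 8), (2/1007) = +1, so (2/1007)^3 = +1.
Reciprocity: 125 ≡ 1 and 1007 ≡ 3 (mod 4), so (125/1007) = +(1007/125).
Reduce top mod 125: now compute (7/125).
Reciprocity: 7 ≡ 3 and 125 ≡ 1 (mod 4), so (7/125) = +(125/7).
Reduce top mod 7: now compute (6/7).
Pull out 2: since 7 ≡ 7 (mod 8), (2/7) = +1.
Reciprocity: 3 ≡ 3 and 7 ≡ 3 (mod 4), so (3/7) = −(7/3).
Reduce top mod 3: now compute (1/3).
Reached (1/3) = 1. Collecting the sign flips along the way, the symbol is -1.

-1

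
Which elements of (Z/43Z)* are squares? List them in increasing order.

1, 4, 6, 9, 10, 11, 13, 14, 15, 16, 17, 21, 23, 24, 25, 31, 35, 36, 38, 40, 41

Square k = 1,…,21 (k and 43−k give the same square):
1²=1, 2²=4, 3²=9, 4²=16, 5²=25, 6²=36, 7²≡6, 8²≡21, 9²≡38, 10²≡14, 11²≡35, 12²≡15, 13²≡40, 14²≡24, 15²≡10, 16²≡41, 17²≡31, 18²≡23, 19²≡17, 20²≡13, 21²≡11 (mod 43).
So the quadratic residues mod 43 are {1, 4, 6, 9, 10, 11, 13, 14, 15, 16, 17, 21, 23, 24, 25, 31, 35, 36, 38, 40, 41}.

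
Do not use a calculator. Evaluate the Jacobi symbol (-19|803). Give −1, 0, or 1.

First reduce: -19 ≡ 784 (mod 803).
Pull out 2^4: since 803 ≡ 3 (mod 8), (2/803) = -1, so (2/803)^4 = +1.
Reciprocity: 49 ≡ 1 and 803 ≡ 3 (mod 4), so (49/803) = +(803/49).
Reduce top mod 49: now compute (19/49).
Reciprocity: 19 ≡ 3 and 49 ≡ 1 (mod 4), so (19/49) = +(49/19).
Reduce top mod 19: now compute (11/19).
Reciprocity: 11 ≡ 3 and 19 ≡ 3 (mod 4), so (11/19) = −(19/11).
Reduce top mod 11: now compute (8/11).
Pull out 2^3: since 11 ≡ 3 (mod 8), (2/11) = -1, so (2/11)^3 = -1.
Reached (1/11) = 1. Collecting the sign flips along the way, the symbol is +1.

1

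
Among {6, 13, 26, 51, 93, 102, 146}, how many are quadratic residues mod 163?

5

(6/163) = +1 → QR.
(13/163) = -1 → non-residue.
(26/163) = +1 → QR.
(51/163) = +1 → QR.
(93/163) = +1 → QR.
(102/163) = -1 → non-residue.
(146/163) = +1 → QR.
Total quadratic residues among the 7: 5.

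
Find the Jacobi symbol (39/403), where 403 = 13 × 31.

0

Reciprocity: 39 ≡ 3 and 403 ≡ 3 (mod 4), so (39/403) = −(403/39).
Reduce top mod 39: now compute (13/39).
Reciprocity: 13 ≡ 1 and 39 ≡ 3 (mod 4), so (13/39) = +(39/13).
Reduce top mod 13: now compute (0/13).
Top reduces to 0: gcd > 1, so the symbol is 0.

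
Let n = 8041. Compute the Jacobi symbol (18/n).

1

Pull out 2: since 8041 ≡ 1 (mod 8), (2/8041) = +1.
Reciprocity: 9 ≡ 1 and 8041 ≡ 1 (mod 4), so (9/8041) = +(8041/9).
Reduce top mod 9: now compute (4/9).
Pull out 2^2: since 9 ≡ 1 (mod 8), (2/9) = +1, so (2/9)^2 = +1.
Reached (1/9) = 1. Collecting the sign flips along the way, the symbol is +1.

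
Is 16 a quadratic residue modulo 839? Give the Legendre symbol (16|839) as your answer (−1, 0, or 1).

Pull out 2^4: since 839 ≡ 7 (mod 8), (2/839) = +1, so (2/839)^4 = +1.
Reached (1/839) = 1. Collecting the sign flips along the way, the symbol is +1.

1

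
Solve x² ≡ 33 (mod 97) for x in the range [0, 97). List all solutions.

97 ≡ 1 (mod 4), so we find a root by search.
Trying successive values, 18² = 324 ≡ 33 (mod 97). The other root is 97 − 18 = 79.

18, 79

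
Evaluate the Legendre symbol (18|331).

Pull out 2: since 331 ≡ 3 (mod 8), (2/331) = -1.
Reciprocity: 9 ≡ 1 and 331 ≡ 3 (mod 4), so (9/331) = +(331/9).
Reduce top mod 9: now compute (7/9).
Reciprocity: 7 ≡ 3 and 9 ≡ 1 (mod 4), so (7/9) = +(9/7).
Reduce top mod 7: now compute (2/7).
Pull out 2: since 7 ≡ 7 (mod 8), (2/7) = +1.
Reached (1/7) = 1. Collecting the sign flips along the way, the symbol is -1.

-1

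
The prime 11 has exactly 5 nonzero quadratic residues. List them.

1 3 4 5 9

Square k = 1,…,5 (k and 11−k give the same square):
1²=1, 2²=4, 3²=9, 4²≡5, 5²≡3 (mod 11).
So the quadratic residues mod 11 are {1, 3, 4, 5, 9}.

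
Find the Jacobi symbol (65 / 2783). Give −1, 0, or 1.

-1

Reciprocity: 65 ≡ 1 and 2783 ≡ 3 (mod 4), so (65/2783) = +(2783/65).
Reduce top mod 65: now compute (53/65).
Reciprocity: 53 ≡ 1 and 65 ≡ 1 (mod 4), so (53/65) = +(65/53).
Reduce top mod 53: now compute (12/53).
Pull out 2^2: since 53 ≡ 5 (mod 8), (2/53) = -1, so (2/53)^2 = +1.
Reciprocity: 3 ≡ 3 and 53 ≡ 1 (mod 4), so (3/53) = +(53/3).
Reduce top mod 3: now compute (2/3).
Pull out 2: since 3 ≡ 3 (mod 8), (2/3) = -1.
Reached (1/3) = 1. Collecting the sign flips along the way, the symbol is -1.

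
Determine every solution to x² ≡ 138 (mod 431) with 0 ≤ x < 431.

210, 221

Since 431 ≡ 3 (mod 4), a square root of 138 is 138^((431+1)/4) = 138^108 mod 431.
Repeated squaring: 138^2≡80, 138^4≡366, 138^8≡346, 138^16≡329, 138^32≡60, 138^64≡152 (mod 431).
138^108 = 138^(64+32+8+4) ≡ 221 (mod 431).
Check: 221² = 48841 ≡ 138 (mod 431). The two roots are 210 and 221.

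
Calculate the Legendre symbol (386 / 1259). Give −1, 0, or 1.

Pull out 2: since 1259 ≡ 3 (mod 8), (2/1259) = -1.
Reciprocity: 193 ≡ 1 and 1259 ≡ 3 (mod 4), so (193/1259) = +(1259/193).
Reduce top mod 193: now compute (101/193).
Reciprocity: 101 ≡ 1 and 193 ≡ 1 (mod 4), so (101/193) = +(193/101).
Reduce top mod 101: now compute (92/101).
Pull out 2^2: since 101 ≡ 5 (mod 8), (2/101) = -1, so (2/101)^2 = +1.
Reciprocity: 23 ≡ 3 and 101 ≡ 1 (mod 4), so (23/101) = +(101/23).
Reduce top mod 23: now compute (9/23).
Reciprocity: 9 ≡ 1 and 23 ≡ 3 (mod 4), so (9/23) = +(23/9).
Reduce top mod 9: now compute (5/9).
Reciprocity: 5 ≡ 1 and 9 ≡ 1 (mod 4), so (5/9) = +(9/5).
Reduce top mod 5: now compute (4/5).
Pull out 2^2: since 5 ≡ 5 (mod 8), (2/5) = -1, so (2/5)^2 = +1.
Reached (1/5) = 1. Collecting the sign flips along the way, the symbol is -1.

-1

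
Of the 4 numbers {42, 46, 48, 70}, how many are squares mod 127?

2

(42/127) = +1 → QR.
(46/127) = -1 → non-residue.
(48/127) = -1 → non-residue.
(70/127) = +1 → QR.
Total quadratic residues among the 4: 2.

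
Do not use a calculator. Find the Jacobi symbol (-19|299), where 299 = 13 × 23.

First reduce: -19 ≡ 280 (mod 299).
Pull out 2^3: since 299 ≡ 3 (mod 8), (2/299) = -1, so (2/299)^3 = -1.
Reciprocity: 35 ≡ 3 and 299 ≡ 3 (mod 4), so (35/299) = −(299/35).
Reduce top mod 35: now compute (19/35).
Reciprocity: 19 ≡ 3 and 35 ≡ 3 (mod 4), so (19/35) = −(35/19).
Reduce top mod 19: now compute (16/19).
Pull out 2^4: since 19 ≡ 3 (mod 8), (2/19) = -1, so (2/19)^4 = +1.
Reached (1/19) = 1. Collecting the sign flips along the way, the symbol is -1.

-1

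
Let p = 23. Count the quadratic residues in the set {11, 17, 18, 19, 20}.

(11/23) = -1 → non-residue.
(17/23) = -1 → non-residue.
(18/23) = +1 → QR.
(19/23) = -1 → non-residue.
(20/23) = -1 → non-residue.
Total quadratic residues among the 5: 1.

1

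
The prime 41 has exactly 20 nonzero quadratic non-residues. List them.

3,6,7,11,12,13,14,15,17,19,22,24,26,27,28,29,30,34,35,38

Square k = 1,…,20 (k and 41−k give the same square):
1²=1, 2²=4, 3²=9, 4²=16, 5²=25, 6²=36, 7²≡8, 8²≡23, 9²≡40, 10²≡18, 11²≡39, 12²≡21, 13²≡5, 14²≡32, 15²≡20, 16²≡10, 17²≡2, 18²≡37, 19²≡33, 20²≡31 (mod 41).
The residues are {1, 2, 4, 5, 8, 9, 10, 16, 18, 20, 21, 23, 25, 31, 32, 33, 36, 37, 39, 40}; the non-residues are the remaining 20 nonzero classes.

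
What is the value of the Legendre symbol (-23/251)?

First reduce: -23 ≡ 228 (mod 251).
Pull out 2^2: since 251 ≡ 3 (mod 8), (2/251) = -1, so (2/251)^2 = +1.
Reciprocity: 57 ≡ 1 and 251 ≡ 3 (mod 4), so (57/251) = +(251/57).
Reduce top mod 57: now compute (23/57).
Reciprocity: 23 ≡ 3 and 57 ≡ 1 (mod 4), so (23/57) = +(57/23).
Reduce top mod 23: now compute (11/23).
Reciprocity: 11 ≡ 3 and 23 ≡ 3 (mod 4), so (11/23) = −(23/11).
Reduce top mod 11: now compute (1/11).
Reached (1/11) = 1. Collecting the sign flips along the way, the symbol is -1.

-1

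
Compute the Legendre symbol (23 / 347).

Euler's criterion: (23/347) ≡ 23^173 (mod 347).
23^2 ≡ 182 (mod 347)
23^4 ≡ 159 (mod 347)
23^8 ≡ 297 (mod 347)
23^16 ≡ 71 (mod 347)
23^32 ≡ 183 (mod 347)
23^64 ≡ 177 (mod 347)
23^128 ≡ 99 (mod 347)
23^173 = 23^(128+32+8+4+1) ≡ 346 (mod 347).
Result is 346 ≡ −1, so (23/347) = −1.

-1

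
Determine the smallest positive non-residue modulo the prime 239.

(2/239) = +1, so 2 is a residue.
(3/239) = +1, so 3 is a residue.
(4/239) = +1, so 4 is a residue.
(5/239) = +1, so 5 is a residue.
(6/239) = +1, so 6 is a residue.
(7/239) = −1, so 7 is the smallest positive non-residue mod 239.

7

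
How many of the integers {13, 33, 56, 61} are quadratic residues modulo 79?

1

(13/79) = +1 → QR.
(33/79) = -1 → non-residue.
(56/79) = -1 → non-residue.
(61/79) = -1 → non-residue.
Total quadratic residues among the 4: 1.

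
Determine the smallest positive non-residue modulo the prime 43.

2

(2/43) = −1, so 2 is the smallest positive non-residue mod 43.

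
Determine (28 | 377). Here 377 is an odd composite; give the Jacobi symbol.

Pull out 2^2: since 377 ≡ 1 (mod 8), (2/377) = +1, so (2/377)^2 = +1.
Reciprocity: 7 ≡ 3 and 377 ≡ 1 (mod 4), so (7/377) = +(377/7).
Reduce top mod 7: now compute (6/7).
Pull out 2: since 7 ≡ 7 (mod 8), (2/7) = +1.
Reciprocity: 3 ≡ 3 and 7 ≡ 3 (mod 4), so (3/7) = −(7/3).
Reduce top mod 3: now compute (1/3).
Reached (1/3) = 1. Collecting the sign flips along the way, the symbol is -1.

-1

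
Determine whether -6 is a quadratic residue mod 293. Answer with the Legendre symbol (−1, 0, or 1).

Euler's criterion: (-6/293) ≡ 287^146 (mod 293).
287^2 ≡ 36 (mod 293)
287^4 ≡ 124 (mod 293)
287^8 ≡ 140 (mod 293)
287^16 ≡ 262 (mod 293)
287^32 ≡ 82 (mod 293)
287^64 ≡ 278 (mod 293)
287^128 ≡ 225 (mod 293)
287^146 = 287^(128+16+2) ≡ 1 (mod 293).
Result is 1, so (-6/293) = 1.

1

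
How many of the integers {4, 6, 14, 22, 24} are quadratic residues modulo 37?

1

(4/37) = +1 → QR.
(6/37) = -1 → non-residue.
(14/37) = -1 → non-residue.
(22/37) = -1 → non-residue.
(24/37) = -1 → non-residue.
Total quadratic residues among the 5: 1.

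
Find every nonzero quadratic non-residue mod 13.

2, 5, 6, 7, 8, 11

Square k = 1,…,6 (k and 13−k give the same square):
1²=1, 2²=4, 3²=9, 4²≡3, 5²≡12, 6²≡10 (mod 13).
The residues are {1, 3, 4, 9, 10, 12}; the non-residues are the remaining 6 nonzero classes.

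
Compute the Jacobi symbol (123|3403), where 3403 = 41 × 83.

0

Reciprocity: 123 ≡ 3 and 3403 ≡ 3 (mod 4), so (123/3403) = −(3403/123).
Reduce top mod 123: now compute (82/123).
Pull out 2: since 123 ≡ 3 (mod 8), (2/123) = -1.
Reciprocity: 41 ≡ 1 and 123 ≡ 3 (mod 4), so (41/123) = +(123/41).
Reduce top mod 41: now compute (0/41).
Top reduces to 0: gcd > 1, so the symbol is 0.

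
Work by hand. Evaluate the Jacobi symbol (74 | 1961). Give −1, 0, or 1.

Pull out 2: since 1961 ≡ 1 (mod 8), (2/1961) = +1.
Reciprocity: 37 ≡ 1 and 1961 ≡ 1 (mod 4), so (37/1961) = +(1961/37).
Reduce top mod 37: now compute (0/37).
Top reduces to 0: gcd > 1, so the symbol is 0.

0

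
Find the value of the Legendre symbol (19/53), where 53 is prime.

Reciprocity: 19 ≡ 3 and 53 ≡ 1 (mod 4), so (19/53) = +(53/19).
Reduce top mod 19: now compute (15/19).
Reciprocity: 15 ≡ 3 and 19 ≡ 3 (mod 4), so (15/19) = −(19/15).
Reduce top mod 15: now compute (4/15).
Pull out 2^2: since 15 ≡ 7 (mod 8), (2/15) = +1, so (2/15)^2 = +1.
Reached (1/15) = 1. Collecting the sign flips along the way, the symbol is -1.

-1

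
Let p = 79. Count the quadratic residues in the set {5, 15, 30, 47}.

1

(5/79) = +1 → QR.
(15/79) = -1 → non-residue.
(30/79) = -1 → non-residue.
(47/79) = -1 → non-residue.
Total quadratic residues among the 4: 1.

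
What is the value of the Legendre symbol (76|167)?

1

Pull out 2^2: since 167 ≡ 7 (mod 8), (2/167) = +1, so (2/167)^2 = +1.
Reciprocity: 19 ≡ 3 and 167 ≡ 3 (mod 4), so (19/167) = −(167/19).
Reduce top mod 19: now compute (15/19).
Reciprocity: 15 ≡ 3 and 19 ≡ 3 (mod 4), so (15/19) = −(19/15).
Reduce top mod 15: now compute (4/15).
Pull out 2^2: since 15 ≡ 7 (mod 8), (2/15) = +1, so (2/15)^2 = +1.
Reached (1/15) = 1. Collecting the sign flips along the way, the symbol is +1.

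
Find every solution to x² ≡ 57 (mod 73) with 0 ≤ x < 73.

73 ≡ 1 (mod 4), so we find a root by search.
Trying successive values, 35² = 1225 ≡ 57 (mod 73). The other root is 73 − 35 = 38.

35, 38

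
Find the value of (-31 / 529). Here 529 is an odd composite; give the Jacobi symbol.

First reduce: -31 ≡ 498 (mod 529).
Pull out 2: since 529 ≡ 1 (mod 8), (2/529) = +1.
Reciprocity: 249 ≡ 1 and 529 ≡ 1 (mod 4), so (249/529) = +(529/249).
Reduce top mod 249: now compute (31/249).
Reciprocity: 31 ≡ 3 and 249 ≡ 1 (mod 4), so (31/249) = +(249/31).
Reduce top mod 31: now compute (1/31).
Reached (1/31) = 1. Collecting the sign flips along the way, the symbol is +1.

1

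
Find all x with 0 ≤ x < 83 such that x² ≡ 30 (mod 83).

14, 69

Since 83 ≡ 3 (mod 4), a square root of 30 is 30^((83+1)/4) = 30^21 mod 83.
Repeated squaring: 30^2≡70, 30^4≡3, 30^8≡9, 30^16≡81 (mod 83).
30^21 = 30^(16+4+1) ≡ 69 (mod 83).
Check: 69² = 4761 ≡ 30 (mod 83). The two roots are 14 and 69.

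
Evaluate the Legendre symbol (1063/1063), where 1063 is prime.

First reduce: 1063 ≡ 0 (mod 1063).
Top reduces to 0: gcd > 1, so the symbol is 0.

0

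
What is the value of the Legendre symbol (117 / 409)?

-1

Reciprocity: 117 ≡ 1 and 409 ≡ 1 (mod 4), so (117/409) = +(409/117).
Reduce top mod 117: now compute (58/117).
Pull out 2: since 117 ≡ 5 (mod 8), (2/117) = -1.
Reciprocity: 29 ≡ 1 and 117 ≡ 1 (mod 4), so (29/117) = +(117/29).
Reduce top mod 29: now compute (1/29).
Reached (1/29) = 1. Collecting the sign flips along the way, the symbol is -1.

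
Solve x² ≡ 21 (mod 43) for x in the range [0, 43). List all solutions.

8, 35

Since 43 ≡ 3 (mod 4), a square root of 21 is 21^((43+1)/4) = 21^11 mod 43.
Repeated squaring: 21^2≡11, 21^4≡35, 21^8≡21 (mod 43).
21^11 = 21^(8+2+1) ≡ 35 (mod 43).
Check: 35² = 1225 ≡ 21 (mod 43). The two roots are 8 and 35.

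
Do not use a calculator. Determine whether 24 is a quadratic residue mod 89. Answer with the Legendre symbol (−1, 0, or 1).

-1

Euler's criterion: (24/89) ≡ 24^44 (mod 89).
24^2 ≡ 42 (mod 89)
24^4 ≡ 73 (mod 89)
24^8 ≡ 78 (mod 89)
24^16 ≡ 32 (mod 89)
24^32 ≡ 45 (mod 89)
24^44 = 24^(32+8+4) ≡ 88 (mod 89).
Result is 88 ≡ −1, so (24/89) = −1.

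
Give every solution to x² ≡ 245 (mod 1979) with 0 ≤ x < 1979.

623, 1356

Since 1979 ≡ 3 (mod 4), a square root of 245 is 245^((1979+1)/4) = 245^495 mod 1979.
Repeated squaring: 245^2≡655, 245^4≡1561, 245^8≡572, 245^16≡649, 245^32≡1653, 245^64≡1389, 245^128≡1775, 245^256≡57 (mod 1979).
245^495 = 245^(256+128+64+32+8+4+2+1) ≡ 623 (mod 1979).
Check: 623² = 388129 ≡ 245 (mod 1979). The two roots are 623 and 1356.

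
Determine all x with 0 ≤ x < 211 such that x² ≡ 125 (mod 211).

97, 114

Since 211 ≡ 3 (mod 4), a square root of 125 is 125^((211+1)/4) = 125^53 mod 211.
Repeated squaring: 125^2≡11, 125^4≡121, 125^8≡82, 125^16≡183, 125^32≡151 (mod 211).
125^53 = 125^(32+16+4+1) ≡ 114 (mod 211).
Check: 114² = 12996 ≡ 125 (mod 211). The two roots are 97 and 114.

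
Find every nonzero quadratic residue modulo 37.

Square k = 1,…,18 (k and 37−k give the same square):
1²=1, 2²=4, 3²=9, 4²=16, 5²=25, 6²=36, 7²≡12, 8²≡27, 9²≡7, 10²≡26, 11²≡10, 12²≡33, 13²≡21, 14²≡11, 15²≡3, 16²≡34, 17²≡30, 18²≡28 (mod 37).
So the quadratic residues mod 37 are {1, 3, 4, 7, 9, 10, 11, 12, 16, 21, 25, 26, 27, 28, 30, 33, 34, 36}.

1 3 4 7 9 10 11 12 16 21 25 26 27 28 30 33 34 36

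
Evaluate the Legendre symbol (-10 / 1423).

First reduce: -10 ≡ 1413 (mod 1423).
Reciprocity: 1413 ≡ 1 and 1423 ≡ 3 (mod 4), so (1413/1423) = +(1423/1413).
Reduce top mod 1413: now compute (10/1413).
Pull out 2: since 1413 ≡ 5 (mod 8), (2/1413) = -1.
Reciprocity: 5 ≡ 1 and 1413 ≡ 1 (mod 4), so (5/1413) = +(1413/5).
Reduce top mod 5: now compute (3/5).
Reciprocity: 3 ≡ 3 and 5 ≡ 1 (mod 4), so (3/5) = +(5/3).
Reduce top mod 3: now compute (2/3).
Pull out 2: since 3 ≡ 3 (mod 8), (2/3) = -1.
Reached (1/3) = 1. Collecting the sign flips along the way, the symbol is +1.

1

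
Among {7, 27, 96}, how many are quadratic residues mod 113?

(7/113) = +1 → QR.
(27/113) = -1 → non-residue.
(96/113) = -1 → non-residue.
Total quadratic residues among the 3: 1.

1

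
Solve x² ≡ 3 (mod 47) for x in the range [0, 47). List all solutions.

12, 35

Since 47 ≡ 3 (mod 4), a square root of 3 is 3^((47+1)/4) = 3^12 mod 47.
Repeated squaring: 3^2≡9, 3^4≡34, 3^8≡28 (mod 47).
3^12 = 3^(8+4) ≡ 12 (mod 47).
Check: 12² = 144 ≡ 3 (mod 47). The two roots are 12 and 35.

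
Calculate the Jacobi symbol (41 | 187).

Reciprocity: 41 ≡ 1 and 187 ≡ 3 (mod 4), so (41/187) = +(187/41).
Reduce top mod 41: now compute (23/41).
Reciprocity: 23 ≡ 3 and 41 ≡ 1 (mod 4), so (23/41) = +(41/23).
Reduce top mod 23: now compute (18/23).
Pull out 2: since 23 ≡ 7 (mod 8), (2/23) = +1.
Reciprocity: 9 ≡ 1 and 23 ≡ 3 (mod 4), so (9/23) = +(23/9).
Reduce top mod 9: now compute (5/9).
Reciprocity: 5 ≡ 1 and 9 ≡ 1 (mod 4), so (5/9) = +(9/5).
Reduce top mod 5: now compute (4/5).
Pull out 2^2: since 5 ≡ 5 (mod 8), (2/5) = -1, so (2/5)^2 = +1.
Reached (1/5) = 1. Collecting the sign flips along the way, the symbol is +1.

1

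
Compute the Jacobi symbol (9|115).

Reciprocity: 9 ≡ 1 and 115 ≡ 3 (mod 4), so (9/115) = +(115/9).
Reduce top mod 9: now compute (7/9).
Reciprocity: 7 ≡ 3 and 9 ≡ 1 (mod 4), so (7/9) = +(9/7).
Reduce top mod 7: now compute (2/7).
Pull out 2: since 7 ≡ 7 (mod 8), (2/7) = +1.
Reached (1/7) = 1. Collecting the sign flips along the way, the symbol is +1.

1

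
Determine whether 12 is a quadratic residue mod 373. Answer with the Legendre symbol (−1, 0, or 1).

1

Euler's criterion: (12/373) ≡ 12^186 (mod 373).
12^2 ≡ 144 (mod 373)
12^4 ≡ 221 (mod 373)
12^8 ≡ 351 (mod 373)
12^16 ≡ 111 (mod 373)
12^32 ≡ 12 (mod 373)
12^64 ≡ 144 (mod 373)
12^128 ≡ 221 (mod 373)
12^186 = 12^(128+32+16+8+2) ≡ 1 (mod 373).
Result is 1, so (12/373) = 1.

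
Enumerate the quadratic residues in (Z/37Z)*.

Square k = 1,…,18 (k and 37−k give the same square):
1²=1, 2²=4, 3²=9, 4²=16, 5²=25, 6²=36, 7²≡12, 8²≡27, 9²≡7, 10²≡26, 11²≡10, 12²≡33, 13²≡21, 14²≡11, 15²≡3, 16²≡34, 17²≡30, 18²≡28 (mod 37).
So the quadratic residues mod 37 are {1, 3, 4, 7, 9, 10, 11, 12, 16, 21, 25, 26, 27, 28, 30, 33, 34, 36}.

1 3 4 7 9 10 11 12 16 21 25 26 27 28 30 33 34 36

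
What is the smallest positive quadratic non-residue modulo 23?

(2/23) = +1, so 2 is a residue.
(3/23) = +1, so 3 is a residue.
(4/23) = +1, so 4 is a residue.
(5/23) = −1, so 5 is the smallest positive non-residue mod 23.

5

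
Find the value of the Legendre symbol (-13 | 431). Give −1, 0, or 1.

1

First reduce: -13 ≡ 418 (mod 431).
Pull out 2: since 431 ≡ 7 (mod 8), (2/431) = +1.
Reciprocity: 209 ≡ 1 and 431 ≡ 3 (mod 4), so (209/431) = +(431/209).
Reduce top mod 209: now compute (13/209).
Reciprocity: 13 ≡ 1 and 209 ≡ 1 (mod 4), so (13/209) = +(209/13).
Reduce top mod 13: now compute (1/13).
Reached (1/13) = 1. Collecting the sign flips along the way, the symbol is +1.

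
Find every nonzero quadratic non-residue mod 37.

2 5 6 8 13 14 15 17 18 19 20 22 23 24 29 31 32 35

Square k = 1,…,18 (k and 37−k give the same square):
1²=1, 2²=4, 3²=9, 4²=16, 5²=25, 6²=36, 7²≡12, 8²≡27, 9²≡7, 10²≡26, 11²≡10, 12²≡33, 13²≡21, 14²≡11, 15²≡3, 16²≡34, 17²≡30, 18²≡28 (mod 37).
The residues are {1, 3, 4, 7, 9, 10, 11, 12, 16, 21, 25, 26, 27, 28, 30, 33, 34, 36}; the non-residues are the remaining 18 nonzero classes.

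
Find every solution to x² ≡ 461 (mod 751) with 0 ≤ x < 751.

227, 524

Since 751 ≡ 3 (mod 4), a square root of 461 is 461^((751+1)/4) = 461^188 mod 751.
Repeated squaring: 461^2≡739, 461^4≡144, 461^8≡459, 461^16≡401, 461^32≡87, 461^64≡59, 461^128≡477 (mod 751).
461^188 = 461^(128+32+16+8+4) ≡ 524 (mod 751).
Check: 524² = 274576 ≡ 461 (mod 751). The two roots are 227 and 524.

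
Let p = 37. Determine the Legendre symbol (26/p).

Pull out 2: since 37 ≡ 5 (mod 8), (2/37) = -1.
Reciprocity: 13 ≡ 1 and 37 ≡ 1 (mod 4), so (13/37) = +(37/13).
Reduce top mod 13: now compute (11/13).
Reciprocity: 11 ≡ 3 and 13 ≡ 1 (mod 4), so (11/13) = +(13/11).
Reduce top mod 11: now compute (2/11).
Pull out 2: since 11 ≡ 3 (mod 8), (2/11) = -1.
Reached (1/11) = 1. Collecting the sign flips along the way, the symbol is +1.

1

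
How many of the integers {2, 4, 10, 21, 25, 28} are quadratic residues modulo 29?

(2/29) = -1 → non-residue.
(4/29) = +1 → QR.
(10/29) = -1 → non-residue.
(21/29) = -1 → non-residue.
(25/29) = +1 → QR.
(28/29) = +1 → QR.
Total quadratic residues among the 6: 3.

3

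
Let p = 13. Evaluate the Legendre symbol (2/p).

Pull out 2: since 13 ≡ 5 (mod 8), (2/13) = -1.
Reached (1/13) = 1. Collecting the sign flips along the way, the symbol is -1.

-1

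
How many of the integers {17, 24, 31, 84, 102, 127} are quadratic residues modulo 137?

(17/137) = +1 → QR.
(24/137) = -1 → non-residue.
(31/137) = -1 → non-residue.
(84/137) = -1 → non-residue.
(102/137) = -1 → non-residue.
(127/137) = -1 → non-residue.
Total quadratic residues among the 6: 1.

1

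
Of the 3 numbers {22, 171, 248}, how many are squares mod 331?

2

(22/331) = +1 → QR.
(171/331) = +1 → QR.
(248/331) = -1 → non-residue.
Total quadratic residues among the 3: 2.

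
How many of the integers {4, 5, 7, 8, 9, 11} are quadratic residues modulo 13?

2

(4/13) = +1 → QR.
(5/13) = -1 → non-residue.
(7/13) = -1 → non-residue.
(8/13) = -1 → non-residue.
(9/13) = +1 → QR.
(11/13) = -1 → non-residue.
Total quadratic residues among the 6: 2.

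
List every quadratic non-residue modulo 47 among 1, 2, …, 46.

Square k = 1,…,23 (k and 47−k give the same square):
1²=1, 2²=4, 3²=9, 4²=16, 5²=25, 6²=36, 7²≡2, 8²≡17, 9²≡34, 10²≡6, 11²≡27, 12²≡3, 13²≡28, 14²≡8, 15²≡37, 16²≡21, 17²≡7, 18²≡42, 19²≡32, 20²≡24, 21²≡18, 22²≡14, 23²≡12 (mod 47).
The residues are {1, 2, 3, 4, 6, 7, 8, 9, 12, 14, 16, 17, 18, 21, 24, 25, 27, 28, 32, 34, 36, 37, 42}; the non-residues are the remaining 23 nonzero classes.

5,10,11,13,15,19,20,22,23,26,29,30,31,33,35,38,39,40,41,43,44,45,46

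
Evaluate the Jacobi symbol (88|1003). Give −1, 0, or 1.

-1

Pull out 2^3: since 1003 ≡ 3 (mod 8), (2/1003) = -1, so (2/1003)^3 = -1.
Reciprocity: 11 ≡ 3 and 1003 ≡ 3 (mod 4), so (11/1003) = −(1003/11).
Reduce top mod 11: now compute (2/11).
Pull out 2: since 11 ≡ 3 (mod 8), (2/11) = -1.
Reached (1/11) = 1. Collecting the sign flips along the way, the symbol is -1.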